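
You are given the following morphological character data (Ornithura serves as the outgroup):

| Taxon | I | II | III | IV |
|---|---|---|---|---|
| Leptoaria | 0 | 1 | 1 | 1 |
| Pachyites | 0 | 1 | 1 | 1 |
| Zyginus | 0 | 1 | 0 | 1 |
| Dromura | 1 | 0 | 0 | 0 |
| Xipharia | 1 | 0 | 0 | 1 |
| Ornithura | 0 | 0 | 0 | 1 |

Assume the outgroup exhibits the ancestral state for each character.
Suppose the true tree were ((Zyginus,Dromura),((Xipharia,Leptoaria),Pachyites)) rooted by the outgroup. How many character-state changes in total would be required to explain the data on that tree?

Map each character onto ((Zyginus,Dromura),((Xipharia,Leptoaria),Pachyites)) (rooted by Ornithura) and count the minimum state changes it requires (Fitch parsimony):
I: 2; II: 3; III: 2; IV: 1.
Total tree length = 8.

8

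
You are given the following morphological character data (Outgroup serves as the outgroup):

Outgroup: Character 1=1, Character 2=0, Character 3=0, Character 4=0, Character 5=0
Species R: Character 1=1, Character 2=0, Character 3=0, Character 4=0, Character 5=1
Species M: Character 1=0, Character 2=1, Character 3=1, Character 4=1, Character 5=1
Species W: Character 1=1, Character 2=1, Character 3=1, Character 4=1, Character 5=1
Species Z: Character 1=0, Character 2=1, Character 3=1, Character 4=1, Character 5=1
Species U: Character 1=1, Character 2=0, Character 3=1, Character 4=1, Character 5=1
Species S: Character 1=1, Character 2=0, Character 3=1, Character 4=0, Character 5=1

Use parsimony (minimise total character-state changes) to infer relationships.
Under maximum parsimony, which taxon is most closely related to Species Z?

Character polarity is set by the outgroup: the derived state is whichever differs from the outgroup's state, so for Character 1 the derived state is '0', and for the remaining characters it is '1'.
Character 1 (derived state '0') is shared by Species M and Species Z — a synapomorphy uniting that clade.
Only Species M, Species W, and Species Z show the derived state '1' for Character 2, supporting them as a clade.
Character 3: derived state '1' in Species M, Species S, Species U, Species W, and Species Z only — synapomorphy for {Species M, Species S, Species U, Species W, Species Z}.
Character 4 (derived state '1') is shared by Species M, Species U, Species W, and Species Z — a synapomorphy uniting that clade.
All ingroup taxa share the derived state '1' for Character 5; it defines the ingroup but does not resolve relationships within it.
Most parsimonious ingroup topology: (Species R,((((Species M,Species Z),Species W),Species U),Species S)).
Species Z and Species M form a cherry on this tree, so they are sister taxa.

Species M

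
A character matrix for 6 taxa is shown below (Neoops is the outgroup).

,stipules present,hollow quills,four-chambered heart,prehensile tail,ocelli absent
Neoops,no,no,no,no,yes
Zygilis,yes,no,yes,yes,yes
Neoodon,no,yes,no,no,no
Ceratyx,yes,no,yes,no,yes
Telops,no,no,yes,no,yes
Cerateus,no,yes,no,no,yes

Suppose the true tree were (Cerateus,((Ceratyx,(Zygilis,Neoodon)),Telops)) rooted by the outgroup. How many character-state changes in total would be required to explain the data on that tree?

Map each character onto (Cerateus,((Ceratyx,(Zygilis,Neoodon)),Telops)) (rooted by Neoops) and count the minimum state changes it requires (Fitch parsimony):
stipules present: 2; hollow quills: 2; four-chambered heart: 2; prehensile tail: 1; ocelli absent: 1.
Total tree length = 8.

8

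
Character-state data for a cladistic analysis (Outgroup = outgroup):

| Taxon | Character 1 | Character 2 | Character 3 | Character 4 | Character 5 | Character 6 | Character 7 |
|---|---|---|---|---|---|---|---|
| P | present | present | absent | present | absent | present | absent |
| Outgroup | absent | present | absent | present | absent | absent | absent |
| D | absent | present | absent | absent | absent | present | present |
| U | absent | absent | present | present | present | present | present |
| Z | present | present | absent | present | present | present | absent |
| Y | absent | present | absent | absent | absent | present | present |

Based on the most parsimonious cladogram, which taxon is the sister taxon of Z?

P

Character polarity is set by the outgroup: the derived state is whichever differs from the outgroup's state, so for Character 2, Character 4 the derived state is 'absent', and for the remaining characters it is 'present'.
Only P and Z show the derived state 'present' for Character 1, supporting them as a clade.
Character 2 (derived state 'absent') is unique to U (autapomorphy; uninformative for grouping).
Character 3 (derived state 'present') is unique to U (autapomorphy; uninformative for grouping).
Only D and Y show the derived state 'absent' for Character 4, supporting them as a clade.
Character 5 (state 'present') occurs in U and Z but conflicts with the nesting implied by the other characters — most parsimoniously interpreted as homoplasy.
Character 6 (derived state 'present') is shared by all ingroup taxa — unites the whole ingroup.
Only D, U, and Y show the derived state 'present' for Character 7, supporting them as a clade.
Most parsimonious ingroup topology: (((Y,D),U),(Z,P)).
Z and P form a cherry on this tree, so they are sister taxa.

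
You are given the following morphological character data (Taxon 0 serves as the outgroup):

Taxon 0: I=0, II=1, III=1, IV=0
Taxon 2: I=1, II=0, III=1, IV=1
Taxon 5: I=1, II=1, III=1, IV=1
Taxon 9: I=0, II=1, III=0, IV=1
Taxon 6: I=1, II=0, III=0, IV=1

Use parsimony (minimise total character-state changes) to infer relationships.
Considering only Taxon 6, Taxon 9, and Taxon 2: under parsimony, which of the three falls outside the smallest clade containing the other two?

Taxon 9

Character polarity is set by the outgroup: the derived state is whichever differs from the outgroup's state, so for II, III the derived state is '0', and for the remaining characters it is '1'.
I (derived state '1') is shared by Taxon 2, Taxon 5, and Taxon 6 — a synapomorphy uniting that clade.
II: derived state '0' in Taxon 2 and Taxon 6 only — synapomorphy for {Taxon 2, Taxon 6}.
III groups Taxon 6 and Taxon 9, which is incompatible with the clades supported by the remaining characters; treating it as convergent (homoplasy) costs fewer steps than any alternative tree.
All ingroup taxa share the derived state '1' for IV; it defines the ingroup but does not resolve relationships within it.
Most parsimonious ingroup topology: (((Taxon 2,Taxon 6),Taxon 5),Taxon 9).
Taxon 6 and Taxon 2 share a more recent common ancestor with each other than either does with Taxon 9, so Taxon 9 is the least closely related of the three.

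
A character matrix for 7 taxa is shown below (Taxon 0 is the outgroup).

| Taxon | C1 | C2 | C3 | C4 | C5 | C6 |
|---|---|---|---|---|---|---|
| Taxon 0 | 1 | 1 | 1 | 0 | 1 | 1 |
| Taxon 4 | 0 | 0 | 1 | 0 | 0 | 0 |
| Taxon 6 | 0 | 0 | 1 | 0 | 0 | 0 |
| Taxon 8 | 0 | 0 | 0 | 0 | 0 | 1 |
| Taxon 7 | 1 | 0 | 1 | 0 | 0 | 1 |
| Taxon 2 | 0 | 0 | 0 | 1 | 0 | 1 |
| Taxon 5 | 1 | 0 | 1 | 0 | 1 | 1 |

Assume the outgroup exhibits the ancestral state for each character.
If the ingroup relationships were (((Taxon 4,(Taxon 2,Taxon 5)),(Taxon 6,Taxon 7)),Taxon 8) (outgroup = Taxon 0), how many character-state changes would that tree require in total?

11

Map each character onto (((Taxon 4,(Taxon 2,Taxon 5)),(Taxon 6,Taxon 7)),Taxon 8) (rooted by Taxon 0) and count the minimum state changes it requires (Fitch parsimony):
C1: 3; C2: 1; C3: 2; C4: 1; C5: 2; C6: 2.
Total tree length = 11.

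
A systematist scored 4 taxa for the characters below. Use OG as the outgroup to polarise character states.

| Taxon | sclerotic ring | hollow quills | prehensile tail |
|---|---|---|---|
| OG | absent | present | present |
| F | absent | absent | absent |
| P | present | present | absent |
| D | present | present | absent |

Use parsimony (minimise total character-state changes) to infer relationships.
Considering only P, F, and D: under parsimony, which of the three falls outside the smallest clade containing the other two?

F

Character polarity is set by the outgroup: the derived state is whichever differs from the outgroup's state, so for hollow quills, prehensile tail the derived state is 'absent', and for the remaining characters it is 'present'.
sclerotic ring (derived state 'present') is shared by D and P — a synapomorphy uniting that clade.
hollow quills (derived state 'absent') is unique to F (autapomorphy; uninformative for grouping).
prehensile tail (derived state 'absent') is shared by all ingroup taxa — unites the whole ingroup.
Most parsimonious ingroup topology: (F,(P,D)).
D and P share a more recent common ancestor with each other than either does with F, so F is the least closely related of the three.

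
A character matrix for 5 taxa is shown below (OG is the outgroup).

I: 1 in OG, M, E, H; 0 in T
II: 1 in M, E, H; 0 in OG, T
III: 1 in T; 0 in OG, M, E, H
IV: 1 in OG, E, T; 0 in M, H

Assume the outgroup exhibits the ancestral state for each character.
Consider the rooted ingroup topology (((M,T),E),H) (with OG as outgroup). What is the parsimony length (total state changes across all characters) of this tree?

Map each character onto (((M,T),E),H) (rooted by OG) and count the minimum state changes it requires (Fitch parsimony):
I: 1; II: 2; III: 1; IV: 2.
Total tree length = 6.

6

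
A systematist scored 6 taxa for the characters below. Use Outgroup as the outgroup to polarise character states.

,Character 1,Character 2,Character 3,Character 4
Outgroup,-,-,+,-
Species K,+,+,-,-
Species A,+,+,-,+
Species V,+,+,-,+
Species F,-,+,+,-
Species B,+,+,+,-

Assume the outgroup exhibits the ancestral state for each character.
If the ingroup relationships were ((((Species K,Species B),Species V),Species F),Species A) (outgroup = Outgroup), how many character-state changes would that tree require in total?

8

Map each character onto ((((Species K,Species B),Species V),Species F),Species A) (rooted by Outgroup) and count the minimum state changes it requires (Fitch parsimony):
Character 1: 2; Character 2: 1; Character 3: 3; Character 4: 2.
Total tree length = 8.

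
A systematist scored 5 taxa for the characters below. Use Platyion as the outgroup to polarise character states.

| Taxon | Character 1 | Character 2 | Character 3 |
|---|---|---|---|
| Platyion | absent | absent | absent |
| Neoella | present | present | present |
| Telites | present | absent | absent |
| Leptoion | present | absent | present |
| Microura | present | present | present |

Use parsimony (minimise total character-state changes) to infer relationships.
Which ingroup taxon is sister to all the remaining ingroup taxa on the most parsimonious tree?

The outgroup has state 'absent' for every character, so 'present' is the derived state throughout.
Character 1 (derived state 'present') is shared by all ingroup taxa — unites the whole ingroup.
Character 2 (derived state 'present') is shared by Microura and Neoella — a synapomorphy uniting that clade.
Character 3 (derived state 'present') is shared by Leptoion, Microura, and Neoella — a synapomorphy uniting that clade.
Most parsimonious ingroup topology: (((Neoella,Microura),Leptoion),Telites).
Telites is sister to the clade containing all other ingroup taxa, so it is the earliest-diverging (most basal) ingroup lineage.

Telites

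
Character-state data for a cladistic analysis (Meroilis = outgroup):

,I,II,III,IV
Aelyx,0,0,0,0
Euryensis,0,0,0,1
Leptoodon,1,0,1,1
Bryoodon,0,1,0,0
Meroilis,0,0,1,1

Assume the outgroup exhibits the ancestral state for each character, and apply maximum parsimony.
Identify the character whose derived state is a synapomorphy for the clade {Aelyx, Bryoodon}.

IV

Character polarity is set by the outgroup: the derived state is whichever differs from the outgroup's state, so for III, IV the derived state is '0', and for the remaining characters it is '1'.
I: derived state '1' in Leptoodon only — an autapomorphy, so it tells us nothing about relationships among taxa.
II (derived state '1') is unique to Bryoodon (autapomorphy; uninformative for grouping).
III (derived state '0') is shared by Aelyx, Bryoodon, and Euryensis — a synapomorphy uniting that clade.
IV (derived state '0') is shared by Aelyx and Bryoodon — a synapomorphy uniting that clade.
Most parsimonious ingroup topology: ((Euryensis,(Aelyx,Bryoodon)),Leptoodon).
The clade {Aelyx, Bryoodon} is supported by IV: its derived state '0' occurs in exactly those taxa and in no other taxon (including the outgroup).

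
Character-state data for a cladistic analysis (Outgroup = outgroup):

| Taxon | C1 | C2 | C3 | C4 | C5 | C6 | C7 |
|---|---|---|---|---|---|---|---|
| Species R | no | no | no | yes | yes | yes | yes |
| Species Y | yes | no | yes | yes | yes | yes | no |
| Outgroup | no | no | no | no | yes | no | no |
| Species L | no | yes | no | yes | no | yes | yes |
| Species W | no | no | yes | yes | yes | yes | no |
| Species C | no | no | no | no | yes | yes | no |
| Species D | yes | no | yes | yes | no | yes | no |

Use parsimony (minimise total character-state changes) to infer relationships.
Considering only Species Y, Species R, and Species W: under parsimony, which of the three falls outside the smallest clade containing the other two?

Species R

Character polarity is set by the outgroup: the derived state is whichever differs from the outgroup's state, so for C5 the derived state is 'no', and for the remaining characters it is 'yes'.
C1: derived state 'yes' in Species D and Species Y only — synapomorphy for {Species D, Species Y}.
C2: derived state 'yes' in Species L only — an autapomorphy, so it tells us nothing about relationships among taxa.
C3 (derived state 'yes') is shared by Species D, Species W, and Species Y — a synapomorphy uniting that clade.
C4 (derived state 'yes') is shared by Species D, Species L, Species R, Species W, and Species Y — a synapomorphy uniting that clade.
C5 groups Species D and Species L, which is incompatible with the clades supported by the remaining characters; treating it as convergent (homoplasy) costs fewer steps than any alternative tree.
All ingroup taxa share the derived state 'yes' for C6; it defines the ingroup but does not resolve relationships within it.
Only Species L and Species R show the derived state 'yes' for C7, supporting them as a clade.
Most parsimonious ingroup topology: (((Species W,(Species Y,Species D)),(Species L,Species R)),Species C).
Species W and Species Y share a more recent common ancestor with each other than either does with Species R, so Species R is the least closely related of the three.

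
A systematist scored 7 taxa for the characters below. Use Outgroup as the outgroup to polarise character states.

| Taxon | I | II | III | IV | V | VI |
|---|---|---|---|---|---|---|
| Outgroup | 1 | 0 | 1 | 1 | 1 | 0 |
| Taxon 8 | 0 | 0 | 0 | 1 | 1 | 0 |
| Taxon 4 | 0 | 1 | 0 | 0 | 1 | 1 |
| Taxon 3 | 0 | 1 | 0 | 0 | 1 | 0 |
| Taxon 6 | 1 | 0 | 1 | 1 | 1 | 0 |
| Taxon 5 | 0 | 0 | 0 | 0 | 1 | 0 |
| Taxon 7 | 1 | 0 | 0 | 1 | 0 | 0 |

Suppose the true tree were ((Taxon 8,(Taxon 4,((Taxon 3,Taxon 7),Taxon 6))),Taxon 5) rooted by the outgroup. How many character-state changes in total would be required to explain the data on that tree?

12

Map each character onto ((Taxon 8,(Taxon 4,((Taxon 3,Taxon 7),Taxon 6))),Taxon 5) (rooted by Outgroup) and count the minimum state changes it requires (Fitch parsimony):
I: 3; II: 2; III: 2; IV: 3; V: 1; VI: 1.
Total tree length = 12.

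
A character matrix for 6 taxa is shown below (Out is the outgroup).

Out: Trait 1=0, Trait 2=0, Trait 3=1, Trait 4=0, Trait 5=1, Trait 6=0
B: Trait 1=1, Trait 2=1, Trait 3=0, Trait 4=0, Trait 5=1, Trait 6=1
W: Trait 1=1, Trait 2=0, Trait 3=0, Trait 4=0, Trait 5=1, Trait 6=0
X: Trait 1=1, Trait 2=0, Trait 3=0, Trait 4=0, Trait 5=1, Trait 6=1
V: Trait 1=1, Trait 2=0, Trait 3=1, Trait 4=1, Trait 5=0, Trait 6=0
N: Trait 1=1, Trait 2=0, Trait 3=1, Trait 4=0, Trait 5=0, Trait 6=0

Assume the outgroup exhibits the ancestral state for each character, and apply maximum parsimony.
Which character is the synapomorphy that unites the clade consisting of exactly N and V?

Character polarity is set by the outgroup: the derived state is whichever differs from the outgroup's state, so for Trait 3, Trait 5 the derived state is '0', and for the remaining characters it is '1'.
Trait 1 (derived state '1') is shared by all ingroup taxa — unites the whole ingroup.
Trait 2 (derived state '1') is unique to B (autapomorphy; uninformative for grouping).
Trait 3: derived state '0' in B, W, and X only — synapomorphy for {B, W, X}.
Trait 4: derived state '1' in V only — an autapomorphy, so it tells us nothing about relationships among taxa.
Only N and V show the derived state '0' for Trait 5, supporting them as a clade.
Trait 6: derived state '1' in B and X only — synapomorphy for {B, X}.
Most parsimonious ingroup topology: ((V,N),(W,(X,B))).
The clade {N, V} is supported by Trait 5: its derived state '0' occurs in exactly those taxa and in no other taxon (including the outgroup).

Trait 5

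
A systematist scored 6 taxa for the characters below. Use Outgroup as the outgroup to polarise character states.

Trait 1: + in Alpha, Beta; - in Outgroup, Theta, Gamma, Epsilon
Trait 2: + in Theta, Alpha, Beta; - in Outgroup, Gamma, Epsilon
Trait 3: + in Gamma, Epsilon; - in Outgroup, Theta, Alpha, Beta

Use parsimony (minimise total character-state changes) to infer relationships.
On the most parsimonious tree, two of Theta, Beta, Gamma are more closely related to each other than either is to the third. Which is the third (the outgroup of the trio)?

The outgroup has state '-' for every character, so '+' is the derived state throughout.
Trait 1 (derived state '+') is shared by Alpha and Beta — a synapomorphy uniting that clade.
Only Alpha, Beta, and Theta show the derived state '+' for Trait 2, supporting them as a clade.
Only Epsilon and Gamma show the derived state '+' for Trait 3, supporting them as a clade.
Most parsimonious ingroup topology: ((Theta,(Alpha,Beta)),(Gamma,Epsilon)).
Beta and Theta share a more recent common ancestor with each other than either does with Gamma, so Gamma is the least closely related of the three.

Gamma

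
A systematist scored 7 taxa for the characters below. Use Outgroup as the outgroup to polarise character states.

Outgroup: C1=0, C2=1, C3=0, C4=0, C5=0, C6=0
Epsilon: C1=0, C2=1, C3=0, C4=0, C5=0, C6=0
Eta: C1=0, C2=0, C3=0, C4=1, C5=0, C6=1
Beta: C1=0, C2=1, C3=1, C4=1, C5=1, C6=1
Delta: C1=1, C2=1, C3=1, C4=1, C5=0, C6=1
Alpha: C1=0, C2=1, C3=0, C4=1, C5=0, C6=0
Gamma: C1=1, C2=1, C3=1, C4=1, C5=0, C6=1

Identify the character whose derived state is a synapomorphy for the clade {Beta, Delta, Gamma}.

C3

Character polarity is set by the outgroup: the derived state is whichever differs from the outgroup's state, so for C2 the derived state is '0', and for the remaining characters it is '1'.
C1: derived state '1' in Delta and Gamma only — synapomorphy for {Delta, Gamma}.
C2: derived state '0' in Eta only — an autapomorphy, so it tells us nothing about relationships among taxa.
C3: derived state '1' in Beta, Delta, and Gamma only — synapomorphy for {Beta, Delta, Gamma}.
C4: derived state '1' in Alpha, Beta, Delta, Eta, and Gamma only — synapomorphy for {Alpha, Beta, Delta, Eta, Gamma}.
C5 (derived state '1') is unique to Beta (autapomorphy; uninformative for grouping).
C6: derived state '1' in Beta, Delta, Eta, and Gamma only — synapomorphy for {Beta, Delta, Eta, Gamma}.
Most parsimonious ingroup topology: (Epsilon,((Eta,(Beta,(Delta,Gamma))),Alpha)).
The clade {Beta, Delta, Gamma} is supported by C3: its derived state '1' occurs in exactly those taxa and in no other taxon (including the outgroup).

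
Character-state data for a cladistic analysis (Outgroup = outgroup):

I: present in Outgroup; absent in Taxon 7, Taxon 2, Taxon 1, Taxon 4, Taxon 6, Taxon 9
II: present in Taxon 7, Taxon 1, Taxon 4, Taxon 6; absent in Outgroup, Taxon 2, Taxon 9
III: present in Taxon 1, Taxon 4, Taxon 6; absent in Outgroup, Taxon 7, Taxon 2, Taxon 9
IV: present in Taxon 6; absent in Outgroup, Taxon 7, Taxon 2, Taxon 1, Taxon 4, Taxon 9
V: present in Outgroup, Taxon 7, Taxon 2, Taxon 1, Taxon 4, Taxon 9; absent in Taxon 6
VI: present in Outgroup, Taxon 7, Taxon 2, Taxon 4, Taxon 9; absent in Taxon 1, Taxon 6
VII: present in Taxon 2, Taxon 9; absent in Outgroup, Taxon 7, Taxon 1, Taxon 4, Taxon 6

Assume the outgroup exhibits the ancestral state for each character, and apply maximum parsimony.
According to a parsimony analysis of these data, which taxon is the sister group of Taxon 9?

Character polarity is set by the outgroup: the derived state is whichever differs from the outgroup's state, so for I, V, VI the derived state is 'absent', and for the remaining characters it is 'present'.
I (derived state 'absent') is shared by all ingroup taxa — unites the whole ingroup.
Only Taxon 1, Taxon 4, Taxon 6, and Taxon 7 show the derived state 'present' for II, supporting them as a clade.
Only Taxon 1, Taxon 4, and Taxon 6 show the derived state 'present' for III, supporting them as a clade.
IV: derived state 'present' in Taxon 6 only — an autapomorphy, so it tells us nothing about relationships among taxa.
V: derived state 'absent' in Taxon 6 only — an autapomorphy, so it tells us nothing about relationships among taxa.
VI: derived state 'absent' in Taxon 1 and Taxon 6 only — synapomorphy for {Taxon 1, Taxon 6}.
VII: derived state 'present' in Taxon 2 and Taxon 9 only — synapomorphy for {Taxon 2, Taxon 9}.
Most parsimonious ingroup topology: ((Taxon 7,((Taxon 1,Taxon 6),Taxon 4)),(Taxon 2,Taxon 9)).
Taxon 9 and Taxon 2 form a cherry on this tree, so they are sister taxa.

Taxon 2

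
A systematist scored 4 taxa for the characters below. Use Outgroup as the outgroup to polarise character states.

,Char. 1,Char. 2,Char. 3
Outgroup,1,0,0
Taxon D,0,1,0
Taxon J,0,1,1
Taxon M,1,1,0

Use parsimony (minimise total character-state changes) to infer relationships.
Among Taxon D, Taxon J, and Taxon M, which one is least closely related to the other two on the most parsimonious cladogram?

Character polarity is set by the outgroup: the derived state is whichever differs from the outgroup's state, so for Char. 1 the derived state is '0', and for the remaining characters it is '1'.
Char. 1: derived state '0' in Taxon D and Taxon J only — synapomorphy for {Taxon D, Taxon J}.
Char. 2 (derived state '1') is shared by all ingroup taxa — unites the whole ingroup.
Char. 3: derived state '1' in Taxon J only — an autapomorphy, so it tells us nothing about relationships among taxa.
Most parsimonious ingroup topology: ((Taxon D,Taxon J),Taxon M).
Taxon J and Taxon D share a more recent common ancestor with each other than either does with Taxon M, so Taxon M is the least closely related of the three.

Taxon M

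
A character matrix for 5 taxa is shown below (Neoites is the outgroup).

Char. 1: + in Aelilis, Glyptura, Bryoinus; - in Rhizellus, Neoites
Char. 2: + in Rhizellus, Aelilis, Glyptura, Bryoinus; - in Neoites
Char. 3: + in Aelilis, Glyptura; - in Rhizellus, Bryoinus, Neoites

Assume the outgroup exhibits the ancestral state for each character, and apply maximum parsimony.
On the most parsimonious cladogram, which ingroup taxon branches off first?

Rhizellus

The outgroup has state '-' for every character, so '+' is the derived state throughout.
Char. 1: derived state '+' in Aelilis, Bryoinus, and Glyptura only — synapomorphy for {Aelilis, Bryoinus, Glyptura}.
Char. 2 (derived state '+') is shared by all ingroup taxa — unites the whole ingroup.
Only Aelilis and Glyptura show the derived state '+' for Char. 3, supporting them as a clade.
Most parsimonious ingroup topology: ((Bryoinus,(Glyptura,Aelilis)),Rhizellus).
Rhizellus is sister to the clade containing all other ingroup taxa, so it is the earliest-diverging (most basal) ingroup lineage.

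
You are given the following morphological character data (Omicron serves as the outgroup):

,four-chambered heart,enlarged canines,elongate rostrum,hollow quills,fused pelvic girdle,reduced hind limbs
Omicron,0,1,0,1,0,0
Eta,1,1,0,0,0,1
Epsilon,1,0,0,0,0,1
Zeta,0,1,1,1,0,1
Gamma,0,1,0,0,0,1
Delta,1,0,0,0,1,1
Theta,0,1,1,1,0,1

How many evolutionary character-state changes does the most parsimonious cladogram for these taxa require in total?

6

Character polarity is set by the outgroup: the derived state is whichever differs from the outgroup's state, so for enlarged canines, hollow quills the derived state is '0', and for the remaining characters it is '1'.
Only Delta, Epsilon, and Eta show the derived state '1' for four-chambered heart, supporting them as a clade.
Only Delta and Epsilon show the derived state '0' for enlarged canines, supporting them as a clade.
Only Theta and Zeta show the derived state '1' for elongate rostrum, supporting them as a clade.
hollow quills (derived state '0') is shared by Delta, Epsilon, Eta, and Gamma — a synapomorphy uniting that clade.
fused pelvic girdle: derived state '1' in Delta only — an autapomorphy, so it tells us nothing about relationships among taxa.
reduced hind limbs (derived state '1') is shared by all ingroup taxa — unites the whole ingroup.
Most parsimonious ingroup topology: (((Eta,(Epsilon,Delta)),Gamma),(Zeta,Theta)).
Changes per character on this tree: four-chambered heart: 1; enlarged canines: 1; elongate rostrum: 1; hollow quills: 1; fused pelvic girdle: 1; reduced hind limbs: 1.
Total = 6.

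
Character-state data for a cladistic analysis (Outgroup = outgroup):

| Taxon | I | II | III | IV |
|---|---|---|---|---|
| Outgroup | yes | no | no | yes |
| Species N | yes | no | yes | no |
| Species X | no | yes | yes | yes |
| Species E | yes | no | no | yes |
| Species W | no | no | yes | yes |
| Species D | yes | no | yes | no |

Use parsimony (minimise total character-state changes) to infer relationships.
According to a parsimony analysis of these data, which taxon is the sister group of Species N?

Species D

Character polarity is set by the outgroup: the derived state is whichever differs from the outgroup's state, so for I, IV the derived state is 'no', and for the remaining characters it is 'yes'.
I: derived state 'no' in Species W and Species X only — synapomorphy for {Species W, Species X}.
II: derived state 'yes' in Species X only — an autapomorphy, so it tells us nothing about relationships among taxa.
III: derived state 'yes' in Species D, Species N, Species W, and Species X only — synapomorphy for {Species D, Species N, Species W, Species X}.
IV: derived state 'no' in Species D and Species N only — synapomorphy for {Species D, Species N}.
Most parsimonious ingroup topology: (((Species N,Species D),(Species X,Species W)),Species E).
Species N and Species D form a cherry on this tree, so they are sister taxa.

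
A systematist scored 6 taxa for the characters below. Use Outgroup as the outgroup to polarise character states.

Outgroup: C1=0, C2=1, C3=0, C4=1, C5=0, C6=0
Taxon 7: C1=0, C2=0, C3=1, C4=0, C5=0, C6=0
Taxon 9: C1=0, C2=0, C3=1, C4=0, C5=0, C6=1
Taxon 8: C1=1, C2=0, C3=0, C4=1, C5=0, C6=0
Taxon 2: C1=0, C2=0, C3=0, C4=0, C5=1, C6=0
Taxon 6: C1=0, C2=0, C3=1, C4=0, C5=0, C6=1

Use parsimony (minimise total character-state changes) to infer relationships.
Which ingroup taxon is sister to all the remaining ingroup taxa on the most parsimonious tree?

Taxon 8

Character polarity is set by the outgroup: the derived state is whichever differs from the outgroup's state, so for C2, C4 the derived state is '0', and for the remaining characters it is '1'.
C1: derived state '1' in Taxon 8 only — an autapomorphy, so it tells us nothing about relationships among taxa.
C2 (derived state '0') is shared by all ingroup taxa — unites the whole ingroup.
C3: derived state '1' in Taxon 6, Taxon 7, and Taxon 9 only — synapomorphy for {Taxon 6, Taxon 7, Taxon 9}.
C4: derived state '0' in Taxon 2, Taxon 6, Taxon 7, and Taxon 9 only — synapomorphy for {Taxon 2, Taxon 6, Taxon 7, Taxon 9}.
C5: derived state '1' in Taxon 2 only — an autapomorphy, so it tells us nothing about relationships among taxa.
C6: derived state '1' in Taxon 6 and Taxon 9 only — synapomorphy for {Taxon 6, Taxon 9}.
Most parsimonious ingroup topology: (((Taxon 7,(Taxon 9,Taxon 6)),Taxon 2),Taxon 8).
Taxon 8 is sister to the clade containing all other ingroup taxa, so it is the earliest-diverging (most basal) ingroup lineage.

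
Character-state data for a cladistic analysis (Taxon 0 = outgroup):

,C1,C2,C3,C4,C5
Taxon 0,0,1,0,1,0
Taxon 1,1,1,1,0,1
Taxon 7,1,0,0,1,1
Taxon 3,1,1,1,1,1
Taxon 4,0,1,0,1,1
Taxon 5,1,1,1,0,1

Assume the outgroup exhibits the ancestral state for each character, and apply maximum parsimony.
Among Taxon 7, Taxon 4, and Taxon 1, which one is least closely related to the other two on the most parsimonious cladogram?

Character polarity is set by the outgroup: the derived state is whichever differs from the outgroup's state, so for C2, C4 the derived state is '0', and for the remaining characters it is '1'.
C1 (derived state '1') is shared by Taxon 1, Taxon 3, Taxon 5, and Taxon 7 — a synapomorphy uniting that clade.
C2: derived state '0' in Taxon 7 only — an autapomorphy, so it tells us nothing about relationships among taxa.
C3: derived state '1' in Taxon 1, Taxon 3, and Taxon 5 only — synapomorphy for {Taxon 1, Taxon 3, Taxon 5}.
C4: derived state '0' in Taxon 1 and Taxon 5 only — synapomorphy for {Taxon 1, Taxon 5}.
C5 (derived state '1') is shared by all ingroup taxa — unites the whole ingroup.
Most parsimonious ingroup topology: ((((Taxon 1,Taxon 5),Taxon 3),Taxon 7),Taxon 4).
Taxon 7 and Taxon 1 share a more recent common ancestor with each other than either does with Taxon 4, so Taxon 4 is the least closely related of the three.

Taxon 4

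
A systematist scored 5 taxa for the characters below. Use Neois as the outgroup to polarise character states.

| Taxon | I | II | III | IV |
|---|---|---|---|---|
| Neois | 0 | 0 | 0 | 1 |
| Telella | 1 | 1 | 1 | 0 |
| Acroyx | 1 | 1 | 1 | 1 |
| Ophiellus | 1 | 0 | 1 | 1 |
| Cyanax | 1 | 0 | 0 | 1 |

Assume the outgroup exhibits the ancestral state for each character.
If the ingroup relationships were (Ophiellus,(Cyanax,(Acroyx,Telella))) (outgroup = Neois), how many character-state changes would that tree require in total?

5

Map each character onto (Ophiellus,(Cyanax,(Acroyx,Telella))) (rooted by Neois) and count the minimum state changes it requires (Fitch parsimony):
I: 1; II: 1; III: 2; IV: 1.
Total tree length = 5.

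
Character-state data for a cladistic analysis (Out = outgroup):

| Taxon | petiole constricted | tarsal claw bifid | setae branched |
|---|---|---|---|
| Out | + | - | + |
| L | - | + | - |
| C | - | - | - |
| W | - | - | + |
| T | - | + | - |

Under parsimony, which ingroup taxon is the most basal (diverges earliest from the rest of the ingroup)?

Character polarity is set by the outgroup: the derived state is whichever differs from the outgroup's state, so for petiole constricted, setae branched the derived state is '-', and for the remaining characters it is '+'.
All ingroup taxa share the derived state '-' for petiole constricted; it defines the ingroup but does not resolve relationships within it.
tarsal claw bifid: derived state '+' in L and T only — synapomorphy for {L, T}.
setae branched (derived state '-') is shared by C, L, and T — a synapomorphy uniting that clade.
Most parsimonious ingroup topology: (((L,T),C),W).
W is sister to the clade containing all other ingroup taxa, so it is the earliest-diverging (most basal) ingroup lineage.

W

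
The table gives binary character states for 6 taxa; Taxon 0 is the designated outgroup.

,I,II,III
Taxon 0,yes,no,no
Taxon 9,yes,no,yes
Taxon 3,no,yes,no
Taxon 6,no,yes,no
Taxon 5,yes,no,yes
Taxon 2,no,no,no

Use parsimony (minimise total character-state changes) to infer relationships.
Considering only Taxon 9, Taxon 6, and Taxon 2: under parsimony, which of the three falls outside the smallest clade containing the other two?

Taxon 9

Character polarity is set by the outgroup: the derived state is whichever differs from the outgroup's state, so for I the derived state is 'no', and for the remaining characters it is 'yes'.
Only Taxon 2, Taxon 3, and Taxon 6 show the derived state 'no' for I, supporting them as a clade.
Only Taxon 3 and Taxon 6 show the derived state 'yes' for II, supporting them as a clade.
III (derived state 'yes') is shared by Taxon 5 and Taxon 9 — a synapomorphy uniting that clade.
Most parsimonious ingroup topology: ((Taxon 9,Taxon 5),((Taxon 3,Taxon 6),Taxon 2)).
Taxon 6 and Taxon 2 share a more recent common ancestor with each other than either does with Taxon 9, so Taxon 9 is the least closely related of the three.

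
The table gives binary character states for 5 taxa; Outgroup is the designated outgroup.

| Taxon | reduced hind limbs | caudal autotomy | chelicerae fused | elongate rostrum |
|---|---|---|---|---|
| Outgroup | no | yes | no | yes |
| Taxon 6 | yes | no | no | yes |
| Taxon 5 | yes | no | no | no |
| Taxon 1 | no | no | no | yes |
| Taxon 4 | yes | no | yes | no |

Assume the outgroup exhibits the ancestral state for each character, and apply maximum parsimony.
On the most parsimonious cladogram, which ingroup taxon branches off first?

Taxon 1

Character polarity is set by the outgroup: the derived state is whichever differs from the outgroup's state, so for caudal autotomy, elongate rostrum the derived state is 'no', and for the remaining characters it is 'yes'.
reduced hind limbs (derived state 'yes') is shared by Taxon 4, Taxon 5, and Taxon 6 — a synapomorphy uniting that clade.
All ingroup taxa share the derived state 'no' for caudal autotomy; it defines the ingroup but does not resolve relationships within it.
chelicerae fused: derived state 'yes' in Taxon 4 only — an autapomorphy, so it tells us nothing about relationships among taxa.
Only Taxon 4 and Taxon 5 show the derived state 'no' for elongate rostrum, supporting them as a clade.
Most parsimonious ingroup topology: ((Taxon 6,(Taxon 5,Taxon 4)),Taxon 1).
Taxon 1 is sister to the clade containing all other ingroup taxa, so it is the earliest-diverging (most basal) ingroup lineage.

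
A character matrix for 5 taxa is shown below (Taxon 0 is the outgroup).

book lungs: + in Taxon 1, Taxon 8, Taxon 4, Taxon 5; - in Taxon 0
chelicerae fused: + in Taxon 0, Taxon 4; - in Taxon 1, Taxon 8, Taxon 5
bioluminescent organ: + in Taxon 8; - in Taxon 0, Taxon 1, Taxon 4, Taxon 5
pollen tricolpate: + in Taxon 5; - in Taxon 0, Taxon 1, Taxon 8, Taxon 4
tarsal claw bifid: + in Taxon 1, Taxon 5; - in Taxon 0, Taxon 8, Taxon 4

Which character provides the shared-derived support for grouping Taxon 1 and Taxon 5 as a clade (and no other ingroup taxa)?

tarsal claw bifid

Character polarity is set by the outgroup: the derived state is whichever differs from the outgroup's state, so for chelicerae fused the derived state is '-', and for the remaining characters it is '+'.
book lungs (derived state '+') is shared by all ingroup taxa — unites the whole ingroup.
chelicerae fused (derived state '-') is shared by Taxon 1, Taxon 5, and Taxon 8 — a synapomorphy uniting that clade.
bioluminescent organ (derived state '+') is unique to Taxon 8 (autapomorphy; uninformative for grouping).
pollen tricolpate: derived state '+' in Taxon 5 only — an autapomorphy, so it tells us nothing about relationships among taxa.
tarsal claw bifid: derived state '+' in Taxon 1 and Taxon 5 only — synapomorphy for {Taxon 1, Taxon 5}.
Most parsimonious ingroup topology: (((Taxon 1,Taxon 5),Taxon 8),Taxon 4).
The clade {Taxon 1, Taxon 5} is supported by tarsal claw bifid: its derived state '+' occurs in exactly those taxa and in no other taxon (including the outgroup).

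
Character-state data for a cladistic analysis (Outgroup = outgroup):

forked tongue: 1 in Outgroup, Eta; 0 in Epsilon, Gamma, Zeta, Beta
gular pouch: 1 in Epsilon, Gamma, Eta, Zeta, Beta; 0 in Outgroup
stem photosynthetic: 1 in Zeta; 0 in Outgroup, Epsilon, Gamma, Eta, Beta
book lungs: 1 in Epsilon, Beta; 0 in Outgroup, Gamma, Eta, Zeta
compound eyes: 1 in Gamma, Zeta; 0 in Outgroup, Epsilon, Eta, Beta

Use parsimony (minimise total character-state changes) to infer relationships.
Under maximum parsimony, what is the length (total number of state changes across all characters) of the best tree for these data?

Character polarity is set by the outgroup: the derived state is whichever differs from the outgroup's state, so for forked tongue the derived state is '0', and for the remaining characters it is '1'.
forked tongue (derived state '0') is shared by Beta, Epsilon, Gamma, and Zeta — a synapomorphy uniting that clade.
gular pouch (derived state '1') is shared by all ingroup taxa — unites the whole ingroup.
stem photosynthetic (derived state '1') is unique to Zeta (autapomorphy; uninformative for grouping).
Only Beta and Epsilon show the derived state '1' for book lungs, supporting them as a clade.
compound eyes (derived state '1') is shared by Gamma and Zeta — a synapomorphy uniting that clade.
Most parsimonious ingroup topology: (((Epsilon,Beta),(Gamma,Zeta)),Eta).
Changes per character on this tree: forked tongue: 1; gular pouch: 1; stem photosynthetic: 1; book lungs: 1; compound eyes: 1.
Total = 5.

5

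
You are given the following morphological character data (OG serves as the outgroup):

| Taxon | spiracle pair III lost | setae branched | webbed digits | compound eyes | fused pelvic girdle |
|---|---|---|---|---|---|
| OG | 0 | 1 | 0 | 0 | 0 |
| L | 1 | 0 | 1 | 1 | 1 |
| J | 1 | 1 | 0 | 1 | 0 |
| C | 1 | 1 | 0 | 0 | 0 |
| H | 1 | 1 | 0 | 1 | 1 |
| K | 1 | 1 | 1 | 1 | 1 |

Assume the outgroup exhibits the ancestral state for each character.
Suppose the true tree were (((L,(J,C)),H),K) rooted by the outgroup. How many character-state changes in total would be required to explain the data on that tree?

8

Map each character onto (((L,(J,C)),H),K) (rooted by OG) and count the minimum state changes it requires (Fitch parsimony):
spiracle pair III lost: 1; setae branched: 1; webbed digits: 2; compound eyes: 2; fused pelvic girdle: 2.
Total tree length = 8.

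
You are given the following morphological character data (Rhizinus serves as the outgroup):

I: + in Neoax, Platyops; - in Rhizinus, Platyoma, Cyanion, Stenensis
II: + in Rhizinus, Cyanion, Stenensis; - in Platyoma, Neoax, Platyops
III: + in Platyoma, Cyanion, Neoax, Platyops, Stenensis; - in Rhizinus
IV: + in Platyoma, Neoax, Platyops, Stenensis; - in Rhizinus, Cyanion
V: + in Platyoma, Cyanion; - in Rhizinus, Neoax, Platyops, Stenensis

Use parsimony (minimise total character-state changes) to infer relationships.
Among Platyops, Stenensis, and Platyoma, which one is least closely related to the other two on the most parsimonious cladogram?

Character polarity is set by the outgroup: the derived state is whichever differs from the outgroup's state, so for II the derived state is '-', and for the remaining characters it is '+'.
Only Neoax and Platyops show the derived state '+' for I, supporting them as a clade.
Only Neoax, Platyoma, and Platyops show the derived state '-' for II, supporting them as a clade.
All ingroup taxa share the derived state '+' for III; it defines the ingroup but does not resolve relationships within it.
IV: derived state '+' in Neoax, Platyoma, Platyops, and Stenensis only — synapomorphy for {Neoax, Platyoma, Platyops, Stenensis}.
V groups Cyanion and Platyoma, which is incompatible with the clades supported by the remaining characters; treating it as convergent (homoplasy) costs fewer steps than any alternative tree.
Most parsimonious ingroup topology: ((((Neoax,Platyops),Platyoma),Stenensis),Cyanion).
Platyops and Platyoma share a more recent common ancestor with each other than either does with Stenensis, so Stenensis is the least closely related of the three.

Stenensis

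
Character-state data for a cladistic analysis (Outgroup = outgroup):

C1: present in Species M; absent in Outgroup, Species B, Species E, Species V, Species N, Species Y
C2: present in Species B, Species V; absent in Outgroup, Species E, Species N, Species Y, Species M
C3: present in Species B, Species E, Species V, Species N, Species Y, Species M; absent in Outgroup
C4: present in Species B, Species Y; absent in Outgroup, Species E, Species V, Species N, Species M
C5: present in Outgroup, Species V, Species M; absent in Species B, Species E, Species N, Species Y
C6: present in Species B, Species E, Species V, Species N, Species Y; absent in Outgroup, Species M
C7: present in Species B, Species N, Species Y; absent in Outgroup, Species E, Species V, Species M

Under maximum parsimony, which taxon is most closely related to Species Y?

Character polarity is set by the outgroup: the derived state is whichever differs from the outgroup's state, so for C5 the derived state is 'absent', and for the remaining characters it is 'present'.
C1 (derived state 'present') is unique to Species M (autapomorphy; uninformative for grouping).
C2 (state 'present') occurs in Species B and Species V but conflicts with the nesting implied by the other characters — most parsimoniously interpreted as homoplasy.
All ingroup taxa share the derived state 'present' for C3; it defines the ingroup but does not resolve relationships within it.
C4 (derived state 'present') is shared by Species B and Species Y — a synapomorphy uniting that clade.
Only Species B, Species E, Species N, and Species Y show the derived state 'absent' for C5, supporting them as a clade.
C6 (derived state 'present') is shared by Species B, Species E, Species N, Species V, and Species Y — a synapomorphy uniting that clade.
Only Species B, Species N, and Species Y show the derived state 'present' for C7, supporting them as a clade.
Most parsimonious ingroup topology: (((((Species B,Species Y),Species N),Species E),Species V),Species M).
Species Y and Species B form a cherry on this tree, so they are sister taxa.

Species B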